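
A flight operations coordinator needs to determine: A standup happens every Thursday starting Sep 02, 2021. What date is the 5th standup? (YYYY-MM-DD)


First occurrence: 2021-09-02 (occurrence 1)
Each occurrence is 7 days after the previous.
Occurrence 5 is 4 weeks after the first.
4 weeks = 28 days
2021-09-02 + 28 days = 2021-09-30

2021-09-30


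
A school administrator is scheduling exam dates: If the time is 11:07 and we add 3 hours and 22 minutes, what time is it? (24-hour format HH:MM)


Start time: 11:07
Adding: 3 hours 22 minutes
Minutes: 7 + 22 = 29
Hours: 11 + 3 + 0 = 14
Result: 14:29

14:29


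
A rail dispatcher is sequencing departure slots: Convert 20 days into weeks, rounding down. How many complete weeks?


Total days: 20
Days per week: 7
Division: 20 / 7 = 2 remainder 6
Complete weeks: 2
Remaining days: 6

2


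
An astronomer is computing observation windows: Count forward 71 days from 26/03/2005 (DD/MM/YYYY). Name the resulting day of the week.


Start: 2005-03-26 (Saturday)
Step 1 - find target date: add 71 days
  2005-03-26 + 71 days = 2005-06-05
Step 2 - day of week:
  71 mod 7 = 1
  Saturday + 1 days -> Sunday
Result: Sunday (2005-06-05)

Sunday


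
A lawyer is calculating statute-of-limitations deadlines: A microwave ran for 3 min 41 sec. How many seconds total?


Minutes: 3
Extra seconds: 41
Seconds per minute: 60
Minutes to seconds: 3 x 60 = 180
Total: 180 + 41 = 221

221


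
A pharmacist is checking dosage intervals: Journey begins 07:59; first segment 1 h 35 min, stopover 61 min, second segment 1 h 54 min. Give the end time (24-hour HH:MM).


Depart: 07:59
Leg 1: +95 min -> 09:34
Layover: +61 min -> 10:35
Leg 2: +114 min -> 12:29
Total travel: 270 minutes = 4h 30m
Arrival: 12:29

12:29


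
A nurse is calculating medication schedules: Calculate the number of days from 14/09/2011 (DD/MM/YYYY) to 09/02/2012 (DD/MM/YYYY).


Start date: 2011-09-14
End date: 2012-02-09
Sep 2011: +17 days
Oct 2011: +31 days
Nov 2011: +30 days
... (3 more months)
Total: 148 days

148


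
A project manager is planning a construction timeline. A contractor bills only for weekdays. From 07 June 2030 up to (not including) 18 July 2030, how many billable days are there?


Start: 2030-06-07 (Friday)
End (exclusive): 2030-07-18 (Thursday)
Total calendar days: 41
Full weeks: 41 // 7 = 5 -> 25 weekdays
Remaining 6 days starting on Friday:
  Fri(w), Sat(-), Sun(-), Mon(w), Tue(w), Wed(w) -> 4 weekdays
Total business days: 25 + 4 = 29

29


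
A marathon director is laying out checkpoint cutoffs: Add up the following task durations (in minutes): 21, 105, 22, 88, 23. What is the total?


Durations: 21, 105, 22, 88, 23
Running sum: 21
+ 105 = 126
+ 22 = 148
+ 88 = 236
+ 23 = 259
Total duration: 259 minutes
That is 4 hours and 19 minutes

259


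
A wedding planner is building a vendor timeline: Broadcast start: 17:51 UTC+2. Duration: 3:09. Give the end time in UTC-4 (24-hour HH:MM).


Start: 17:51 in UTC+2
Step 1 - add duration:
  minutes: 51 + 9 = 60 (carry 1h)
  hours: 17 + 3 + 1 = 21
  end in UTC+2: 21:00
Step 2 - convert UTC+2 -> UTC-4:
  offset difference: -4 - (2) = -6 hours
  21 + (-6) = 15 -> mod 24 = 15
Result: 15:00 in UTC-4

15:00


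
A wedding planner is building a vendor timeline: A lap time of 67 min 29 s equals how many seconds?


Minutes: 67
Seconds: 29
Convert minutes to seconds: 67 x 60 = 4020
Add remaining seconds: 4020 + 29 = 4049

4049


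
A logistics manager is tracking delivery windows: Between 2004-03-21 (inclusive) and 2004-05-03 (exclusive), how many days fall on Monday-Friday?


Start: 2004-03-21 (Sunday)
End (exclusive): 2004-05-03 (Monday)
Total calendar days: 43
Full weeks: 43 // 7 = 6 -> 30 weekdays
Remaining 1 days starting on Sunday:
  Sun(-) -> 0 weekdays
Total business days: 30 + 0 = 30

30


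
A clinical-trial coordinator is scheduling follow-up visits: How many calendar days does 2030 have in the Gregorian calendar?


Year: 2030
Check leap year rules:
Divisible by 4? No
2030 is not a leap year
Days: 365

365


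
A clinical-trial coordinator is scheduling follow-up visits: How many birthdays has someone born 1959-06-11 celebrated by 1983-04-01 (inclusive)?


Birth: 1959-06-11
Reference: 1983-04-01
Year difference: 1983 - 1959 = 24
Has birthday (06-11) occurred by 04-01? No
Birthday not yet reached this year -> subtract 1
Age in full years: 23

23


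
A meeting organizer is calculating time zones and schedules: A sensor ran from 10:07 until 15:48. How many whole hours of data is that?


Start: 10:07
End: 15:48
Hour difference: 15 - 10 = 5 hours
Minute difference: 48 - 7 = 41 minutes
Total minutes: 341
Complete hours: 341 / 60 = 5 (remainder 41)

5


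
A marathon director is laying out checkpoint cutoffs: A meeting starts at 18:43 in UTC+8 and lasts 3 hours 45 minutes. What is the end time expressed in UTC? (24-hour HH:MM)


Start: 18:43 in UTC+8
Step 1 - add duration:
  minutes: 43 + 45 = 88 (carry 1h)
  hours: 18 + 3 + 1 = 22
  end in UTC+8: 22:28
Step 2 - convert UTC+8 -> UTC:
  offset difference: 0 - (8) = -8 hours
  22 + (-8) = 14 -> mod 24 = 14
Result: 14:28 in UTC

14:28


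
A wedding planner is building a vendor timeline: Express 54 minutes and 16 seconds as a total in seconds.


Minutes: 54
Seconds: 16
Convert minutes to seconds: 54 x 60 = 3240
Add remaining seconds: 3240 + 16 = 3256

3256


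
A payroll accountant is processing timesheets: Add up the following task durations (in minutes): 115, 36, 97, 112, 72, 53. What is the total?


Durations: 115, 36, 97, 112, 72, 53
Running sum: 115
+ 36 = 151
+ 97 = 248
+ 112 = 360
+ 72 = 432
+ 53 = 485
Total duration: 485 minutes
That is 8 hours and 5 minutes

485


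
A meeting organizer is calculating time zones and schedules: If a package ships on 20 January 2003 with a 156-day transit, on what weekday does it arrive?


Start: 2003-01-20 (Monday)
Step 1 - find target date: add 156 days
  2003-01-20 + 156 days = 2003-06-25
Step 2 - day of week:
  156 mod 7 = 2
  Monday + 2 days -> Wednesday
Result: Wednesday (2003-06-25)

Wednesday


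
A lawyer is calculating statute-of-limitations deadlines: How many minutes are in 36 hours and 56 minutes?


Hours: 36
Minutes: 56
Convert hours to minutes: 36 x 60 = 2160
Add remaining minutes: 2160 + 56 = 2216

2216


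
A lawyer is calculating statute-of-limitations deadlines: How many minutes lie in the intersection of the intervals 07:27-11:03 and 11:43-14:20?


Interval A: [447, 663] minutes from midnight
Interval B: [703, 860] minutes from midnight
Overlap start = max(447, 703) = 703
Overlap end = min(663, 860) = 663
End <= start, so the intervals do not overlap: 0 minutes

0


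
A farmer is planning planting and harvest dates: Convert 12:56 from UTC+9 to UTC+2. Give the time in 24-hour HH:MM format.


Local time: 12:56 at UTC+9 (offset 9h)
Target zone: UTC+2 (offset 2h)
Difference: 2 - (9) = -7 hours
Calculation: 12 + (-7) = 5
Result: 05:56

05:56


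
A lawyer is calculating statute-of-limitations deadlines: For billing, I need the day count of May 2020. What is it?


Month: May
Year: 2020
May is a 31-day month
Total: 31 days

31


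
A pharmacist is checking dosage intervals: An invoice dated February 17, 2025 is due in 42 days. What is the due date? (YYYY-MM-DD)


Start: 2025-02-17
Adding 42 days
Days remaining in February: 11
After February: 31 days still to add
March 2025 has 31 days, need 31
Result: 2025-03-31

2025-03-31


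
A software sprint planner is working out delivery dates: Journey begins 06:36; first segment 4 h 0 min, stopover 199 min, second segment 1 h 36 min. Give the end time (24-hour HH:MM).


Depart: 06:36
Leg 1: +240 min -> 10:36
Layover: +199 min -> 13:55
Leg 2: +96 min -> 15:31
Total travel: 535 minutes = 8h 55m
Arrival: 15:31

15:31


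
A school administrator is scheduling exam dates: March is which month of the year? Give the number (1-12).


Calendar month order:
2. February
3. March <--
4. April
March is month number 3

3


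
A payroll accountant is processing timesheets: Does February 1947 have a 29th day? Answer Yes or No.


Year: 1947
Divisible by 4? 1947 / 4 = 486.75 -> No
Not divisible by 4, so NOT a leap year

No


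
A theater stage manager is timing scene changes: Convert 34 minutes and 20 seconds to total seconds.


Minutes: 34
Extra seconds: 20
Seconds per minute: 60
Minutes to seconds: 34 x 60 = 2040
Total: 2040 + 20 = 2060

2060


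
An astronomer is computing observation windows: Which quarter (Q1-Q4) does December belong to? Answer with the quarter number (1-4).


Month: December (month 12)
Q1: January-March (months 1-3)
Q2: April-June (months 4-6)
Q3: July-September (months 7-9)
Q4: October-December (months 10-12)
Month 12 falls in Q4

4


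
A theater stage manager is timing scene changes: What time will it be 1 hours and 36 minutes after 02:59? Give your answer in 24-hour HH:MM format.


Start time: 02:59
Adding: 1 hours 36 minutes
Minutes: 59 + 36 = 95
Minute overflow: 95 >= 60, so carry 1 hour, minutes = 35
Hours: 2 + 1 + 1 = 4
Result: 04:35

04:35


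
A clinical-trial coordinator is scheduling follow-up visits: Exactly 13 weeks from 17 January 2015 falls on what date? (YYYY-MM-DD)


Start: 2015-01-17
Weeks to add: 13
Convert to days: 13 x 7 = 91 days
Add 91 days to 2015-01-17
Result: 2015-04-18

2015-04-18


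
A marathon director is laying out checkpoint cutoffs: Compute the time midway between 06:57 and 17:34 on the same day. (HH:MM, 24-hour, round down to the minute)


Start time: 06:57 = 417 minutes from midnight
End time: 17:34 = 1054 minutes from midnight
Sum: 417 + 1054 = 1471
Midpoint: 1471 / 2 = 735 minutes
Convert: 735 / 60 = 12 hours, 15 minutes
Result: 12:15

12:15


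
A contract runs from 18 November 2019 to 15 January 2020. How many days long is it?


Start date: 2019-11-18
End date: 2020-01-15
Nov 2019: +13 days
Dec 2019: +31 days
Jan 2020: +14 days
Total: 58 days

58


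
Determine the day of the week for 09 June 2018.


Date: 2018-06-09
January 1, 2018 is a Monday
Day of year: 160
Offset from Jan 1: 159 days
159 mod 7 = 5
Result: Saturday

Saturday


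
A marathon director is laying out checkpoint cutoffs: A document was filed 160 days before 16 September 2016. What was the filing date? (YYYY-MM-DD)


Start: 2016-09-16
Subtracting 160 days
Days already passed in September: 16
After going back through September: 144 more days to subtract
August 2016: 31 days, 113 remaining
July 2016: 31 days, 82 remaining
June 2016: 30 days, 52 remaining
May 2016: 31 days, 21 remaining
Result: 2016-04-09

2016-04-09


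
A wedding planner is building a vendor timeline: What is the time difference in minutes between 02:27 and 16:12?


Start time: 02:27 = 147 minutes from midnight
End time: 16:12 = 972 minutes from midnight
Difference: 972 - 147 = 825 minutes
That is 13 hours and 45 minutes

825


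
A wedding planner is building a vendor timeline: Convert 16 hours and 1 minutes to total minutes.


Hours: 16
Extra minutes: 1
Minutes per hour: 60
Hours to minutes: 16 x 60 = 960
Total: 960 + 1 = 961

961


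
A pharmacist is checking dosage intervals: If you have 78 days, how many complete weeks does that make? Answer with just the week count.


Total days: 78
Days per week: 7
Division: 78 / 7 = 11 remainder 1
Complete weeks: 11
Remaining days: 1

11


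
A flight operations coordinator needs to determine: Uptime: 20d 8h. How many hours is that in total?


Days: 20
Extra hours: 8
Hours per day: 24
Days to hours: 20 x 24 = 480
Total: 480 + 8 = 488

488


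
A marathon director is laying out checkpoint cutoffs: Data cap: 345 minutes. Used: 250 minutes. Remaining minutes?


Total budget: 345 minutes
Time used: 250 minutes
Remaining: 345 - 250 = 95 minutes
Percent used: 72.5%
Percent remaining: 27.5%

95


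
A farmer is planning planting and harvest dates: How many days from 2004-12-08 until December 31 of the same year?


Start: December 08, 2004
End: December 31, 2004
Days left in December: 23
Total: 23 days

23


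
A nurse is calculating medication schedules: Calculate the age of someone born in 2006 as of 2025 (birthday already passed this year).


Birth year: 2006
Current year: 2025
Age = current year - birth year
Age = 2025 - 2006 = 19

19


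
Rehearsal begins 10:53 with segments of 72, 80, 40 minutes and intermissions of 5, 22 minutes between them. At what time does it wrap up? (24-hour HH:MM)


Start: 10:53 = 653 min from midnight
  after task 1 (72 min): 12:05
  after break (5 min): 12:10
  after task 2 (80 min): 13:30
  after break (22 min): 13:52
  after task 3 (40 min): 14:32
Total elapsed: 219 minutes
End time: 14:32

14:32


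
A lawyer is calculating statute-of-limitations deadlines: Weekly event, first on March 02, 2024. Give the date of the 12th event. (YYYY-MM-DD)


First occurrence: 2024-03-02 (occurrence 1)
Each occurrence is 7 days after the previous.
Occurrence 12 is 11 weeks after the first.
11 weeks = 77 days
2024-03-02 + 77 days = 2024-05-18

2024-05-18


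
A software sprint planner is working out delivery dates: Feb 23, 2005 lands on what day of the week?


Date: 2005-02-23
January 1, 2005 is a Saturday
Day of year: 54
Offset from Jan 1: 53 days
53 mod 7 = 4
Result: Wednesday

Wednesday


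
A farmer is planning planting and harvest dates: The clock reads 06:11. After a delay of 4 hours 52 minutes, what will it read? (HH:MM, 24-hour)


Start time: 06:11
Adding: 4 hours 52 minutes
Minutes: 11 + 52 = 63
Minute overflow: 63 >= 60, so carry 1 hour, minutes = 3
Hours: 6 + 4 + 1 = 11
Result: 11:03

11:03


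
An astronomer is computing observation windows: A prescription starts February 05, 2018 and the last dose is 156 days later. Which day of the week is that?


Start: 2018-02-05 (Monday)
Step 1 - find target date: add 156 days
  2018-02-05 + 156 days = 2018-07-11
Step 2 - day of week:
  156 mod 7 = 2
  Monday + 2 days -> Wednesday
Result: Wednesday (2018-07-11)

Wednesday


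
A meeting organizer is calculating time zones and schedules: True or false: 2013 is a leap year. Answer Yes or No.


Year: 2013
Divisible by 4? 2013 / 4 = 503.25 -> No
Not divisible by 4, so NOT a leap year

No


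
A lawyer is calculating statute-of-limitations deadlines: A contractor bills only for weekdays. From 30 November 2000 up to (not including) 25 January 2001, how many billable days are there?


Start: 2000-11-30 (Thursday)
End (exclusive): 2001-01-25 (Thursday)
Total calendar days: 56
Full weeks: 56 // 7 = 8 -> 40 weekdays
Remaining 0 days starting on Thursday:
Total business days: 40 + 0 = 40

40


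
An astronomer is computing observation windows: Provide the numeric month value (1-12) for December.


Calendar month order:
11. November
12. December <--
December is month number 12

12


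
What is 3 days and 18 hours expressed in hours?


Days: 3
Extra hours: 18
Hours per day: 24
Days to hours: 3 x 24 = 72
Total: 72 + 18 = 90

90


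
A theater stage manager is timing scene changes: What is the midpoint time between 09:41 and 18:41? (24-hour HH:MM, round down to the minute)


Start time: 09:41 = 581 minutes from midnight
End time: 18:41 = 1121 minutes from midnight
Sum: 581 + 1121 = 1702
Midpoint: 1702 / 2 = 851 minutes
Convert: 851 / 60 = 14 hours, 11 minutes
Result: 14:11

14:11


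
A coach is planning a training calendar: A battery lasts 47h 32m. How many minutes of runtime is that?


Hours: 47
Extra minutes: 32
Minutes per hour: 60
Hours to minutes: 47 x 60 = 2820
Total: 2820 + 32 = 2852

2852


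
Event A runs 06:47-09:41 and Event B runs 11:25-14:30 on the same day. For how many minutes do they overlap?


Interval A: [407, 581] minutes from midnight
Interval B: [685, 870] minutes from midnight
Overlap start = max(407, 685) = 685
Overlap end = min(581, 870) = 581
End <= start, so the intervals do not overlap: 0 minutes

0


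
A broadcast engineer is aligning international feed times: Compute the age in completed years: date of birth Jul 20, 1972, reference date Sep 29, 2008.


Birth: 1972-07-20
Reference: 2008-09-29
Year difference: 2008 - 1972 = 36
Has birthday (07-20) occurred by 09-29? Yes
Age in full years: 36

36


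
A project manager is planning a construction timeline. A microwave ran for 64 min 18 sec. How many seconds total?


Minutes: 64
Extra seconds: 18
Seconds per minute: 60
Minutes to seconds: 64 x 60 = 3840
Total: 3840 + 18 = 3858

3858


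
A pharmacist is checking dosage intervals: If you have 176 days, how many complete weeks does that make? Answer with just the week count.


Total days: 176
Days per week: 7
Division: 176 / 7 = 25 remainder 1
Complete weeks: 25
Remaining days: 1

25


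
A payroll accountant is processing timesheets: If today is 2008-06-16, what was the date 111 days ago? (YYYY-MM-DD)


Start: 2008-06-16
Subtracting 111 days
Days already passed in June: 16
After going back through June: 95 more days to subtract
May 2008: 31 days, 64 remaining
April 2008: 30 days, 34 remaining
March 2008: 31 days, 3 remaining
February 2008 has 29 days, need 3
Result: 2008-02-26

2008-02-26


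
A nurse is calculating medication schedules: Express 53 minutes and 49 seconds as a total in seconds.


Minutes: 53
Seconds: 49
Convert minutes to seconds: 53 x 60 = 3180
Add remaining seconds: 3180 + 49 = 3229

3229


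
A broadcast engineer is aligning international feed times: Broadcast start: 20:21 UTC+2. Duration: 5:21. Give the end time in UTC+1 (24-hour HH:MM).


Start: 20:21 in UTC+2
Step 1 - add duration:
  minutes: 21 + 21 = 42
  hours: 20 + 5 + 0 = 25
  end in UTC+2: 01:42
Step 2 - convert UTC+2 -> UTC+1:
  offset difference: 1 - (2) = -1 hours
  1 + (-1) = 0 -> mod 24 = 0
Result: 00:42 in UTC+1

00:42


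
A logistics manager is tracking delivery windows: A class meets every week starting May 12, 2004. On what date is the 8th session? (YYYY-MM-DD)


First occurrence: 2004-05-12 (occurrence 1)
Each occurrence is 7 days after the previous.
Occurrence 8 is 7 weeks after the first.
7 weeks = 49 days
2004-05-12 + 49 days = 2004-06-30

2004-06-30


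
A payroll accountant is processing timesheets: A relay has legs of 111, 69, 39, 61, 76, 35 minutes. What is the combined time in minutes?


Durations: 111, 69, 39, 61, 76, 35
Running sum: 111
+ 69 = 180
+ 39 = 219
+ 61 = 280
+ 76 = 356
+ 35 = 391
Total duration: 391 minutes
That is 6 hours and 31 minutes

391


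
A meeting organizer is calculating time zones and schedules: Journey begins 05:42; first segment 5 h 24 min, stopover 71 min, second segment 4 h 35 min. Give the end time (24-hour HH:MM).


Depart: 05:42
Leg 1: +324 min -> 11:06
Layover: +71 min -> 12:17
Leg 2: +275 min -> 16:52
Total travel: 670 minutes = 11h 10m
Arrival: 16:52

16:52


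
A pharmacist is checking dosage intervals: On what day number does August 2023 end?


Month: August
Year: 2023
August is a 31-day month
Total: 31 days

31


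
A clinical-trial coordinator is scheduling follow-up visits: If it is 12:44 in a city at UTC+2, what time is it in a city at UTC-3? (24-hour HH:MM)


Local time: 12:44 at UTC+2 (offset 2h)
Target zone: UTC-3 (offset -3h)
Difference: -3 - (2) = -5 hours
Calculation: 12 + (-5) = 7
Result: 07:44

07:44


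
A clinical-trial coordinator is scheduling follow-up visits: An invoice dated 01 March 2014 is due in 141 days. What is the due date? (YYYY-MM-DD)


Start: 2014-03-01
Adding 141 days
Days remaining in March: 30
After March: 111 days still to add
April 2014: 30 days, 81 remaining
May 2014: 31 days, 50 remaining
June 2014: 30 days, 20 remaining
July 2014 has 31 days, need 20
Result: 2014-07-20

2014-07-20


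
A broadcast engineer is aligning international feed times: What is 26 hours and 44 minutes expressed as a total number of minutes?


Hours: 26
Minutes: 44
Convert hours to minutes: 26 x 60 = 1560
Add remaining minutes: 1560 + 44 = 1604

1604


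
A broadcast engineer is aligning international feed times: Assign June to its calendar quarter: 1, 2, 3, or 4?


Month: June (month 6)
Q1: January-March (months 1-3)
Q2: April-June (months 4-6)
Q3: July-September (months 7-9)
Q4: October-December (months 10-12)
Month 6 falls in Q2

2


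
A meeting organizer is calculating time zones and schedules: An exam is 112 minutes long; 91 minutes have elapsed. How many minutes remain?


Total budget: 112 minutes
Time used: 91 minutes
Remaining: 112 - 91 = 21 minutes
Percent used: 81.2%
Percent remaining: 18.8%

21


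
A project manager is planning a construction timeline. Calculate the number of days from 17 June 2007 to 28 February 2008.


Start date: 2007-06-17
End date: 2008-02-28
Jun 2007: +14 days
Jul 2007: +31 days
Aug 2007: +31 days
... (6 more months)
Total: 256 days

256


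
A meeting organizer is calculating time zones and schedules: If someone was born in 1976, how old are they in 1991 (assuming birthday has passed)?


Birth year: 1976
Current year: 1991
Age = current year - birth year
Age = 1991 - 1976 = 15

15


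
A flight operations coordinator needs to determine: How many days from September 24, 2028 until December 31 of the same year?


Start: September 24, 2028
End: December 31, 2028
Days left in September: 6
October: 31
November: 30
December: 31
Sum of remaining months: 92
Total: 6 + 92 = 98

98


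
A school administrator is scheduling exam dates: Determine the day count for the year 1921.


Year: 1921
Check leap year rules:
Divisible by 4? No
1921 is not a leap year
Days: 365

365


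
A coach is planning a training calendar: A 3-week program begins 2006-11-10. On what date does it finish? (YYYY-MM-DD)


Start: 2006-11-10
Weeks to add: 3
Convert to days: 3 x 7 = 21 days
Add 21 days to 2006-11-10
Result: 2006-12-01

2006-12-01


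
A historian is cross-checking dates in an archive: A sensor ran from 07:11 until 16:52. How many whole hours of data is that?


Start: 07:11
End: 16:52
Hour difference: 16 - 7 = 9 hours
Minute difference: 52 - 11 = 41 minutes
Total minutes: 581
Complete hours: 581 / 60 = 9 (remainder 41)

9


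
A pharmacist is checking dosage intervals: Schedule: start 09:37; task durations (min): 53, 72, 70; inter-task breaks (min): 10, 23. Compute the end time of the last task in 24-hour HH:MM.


Start: 09:37 = 577 min from midnight
  after task 1 (53 min): 10:30
  after break (10 min): 10:40
  after task 2 (72 min): 11:52
  after break (23 min): 12:15
  after task 3 (70 min): 13:25
Total elapsed: 228 minutes
End time: 13:25

13:25


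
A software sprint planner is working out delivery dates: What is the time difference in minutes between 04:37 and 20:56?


Start time: 04:37 = 277 minutes from midnight
End time: 20:56 = 1256 minutes from midnight
Difference: 1256 - 277 = 979 minutes
That is 16 hours and 19 minutes

979


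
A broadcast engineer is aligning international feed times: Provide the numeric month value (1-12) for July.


Calendar month order:
6. June
7. July <--
8. August
July is month number 7

7


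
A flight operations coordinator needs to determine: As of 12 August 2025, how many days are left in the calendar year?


Start: August 12, 2025
End: December 31, 2025
Days left in August: 19
September: 30
October: 31
November: 30
December: 31
Sum of remaining months: 122
Total: 19 + 122 = 141

141


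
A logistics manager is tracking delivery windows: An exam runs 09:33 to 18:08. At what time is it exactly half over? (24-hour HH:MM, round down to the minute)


Start time: 09:33 = 573 minutes from midnight
End time: 18:08 = 1088 minutes from midnight
Sum: 573 + 1088 = 1661
Midpoint: 1661 / 2 = 830 minutes
Convert: 830 / 60 = 13 hours, 50 minutes
Result: 13:50

13:50


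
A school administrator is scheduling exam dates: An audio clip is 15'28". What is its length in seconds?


Minutes: 15
Seconds: 28
Convert minutes to seconds: 15 x 60 = 900
Add remaining seconds: 900 + 28 = 928

928


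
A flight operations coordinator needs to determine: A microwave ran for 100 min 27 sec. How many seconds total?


Minutes: 100
Extra seconds: 27
Seconds per minute: 60
Minutes to seconds: 100 x 60 = 6000
Total: 6000 + 27 = 6027

6027


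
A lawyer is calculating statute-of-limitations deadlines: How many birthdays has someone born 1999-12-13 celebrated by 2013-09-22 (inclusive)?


Birth: 1999-12-13
Reference: 2013-09-22
Year difference: 2013 - 1999 = 14
Has birthday (12-13) occurred by 09-22? No
Birthday not yet reached this year -> subtract 1
Age in full years: 13

13


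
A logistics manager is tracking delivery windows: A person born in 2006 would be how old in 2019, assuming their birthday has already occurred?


Birth year: 2006
Current year: 2019
Age = current year - birth year
Age = 2019 - 2006 = 13

13


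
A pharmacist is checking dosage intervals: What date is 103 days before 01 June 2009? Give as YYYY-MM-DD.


Start: 2009-06-01
Subtracting 103 days
Days already passed in June: 1
After going back through June: 102 more days to subtract
May 2009: 31 days, 71 remaining
April 2009: 30 days, 41 remaining
March 2009: 31 days, 10 remaining
February 2009 has 28 days, need 10
Result: 2009-02-18

2009-02-18


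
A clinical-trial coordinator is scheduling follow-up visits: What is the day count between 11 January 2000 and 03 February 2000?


Start date: 2000-01-11
End date: 2000-02-03
Jan 2000: +21 days
Feb 2000: +2 days
Total: 23 days

23


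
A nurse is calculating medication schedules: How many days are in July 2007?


Month: July
Year: 2007
July is a 31-day month
Total: 31 days

31


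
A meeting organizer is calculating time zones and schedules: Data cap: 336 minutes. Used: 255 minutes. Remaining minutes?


Total budget: 336 minutes
Time used: 255 minutes
Remaining: 336 - 255 = 81 minutes
Percent used: 75.9%
Percent remaining: 24.1%

81


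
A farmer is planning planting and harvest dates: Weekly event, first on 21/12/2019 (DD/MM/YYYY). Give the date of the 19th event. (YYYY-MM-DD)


First occurrence: 2019-12-21 (occurrence 1)
Each occurrence is 7 days after the previous.
Occurrence 19 is 18 weeks after the first.
18 weeks = 126 days
2019-12-21 + 126 days = 2020-04-25

2020-04-25


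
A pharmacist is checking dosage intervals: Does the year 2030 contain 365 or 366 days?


Year: 2030
Check leap year rules:
Divisible by 4? No
2030 is not a leap year
Days: 365

365


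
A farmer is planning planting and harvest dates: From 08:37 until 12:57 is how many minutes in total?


Start time: 08:37 = 517 minutes from midnight
End time: 12:57 = 777 minutes from midnight
Difference: 777 - 517 = 260 minutes
That is 4 hours and 20 minutes

260


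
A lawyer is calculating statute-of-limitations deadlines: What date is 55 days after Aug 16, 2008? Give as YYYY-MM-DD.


Start: 2008-08-16
Adding 55 days
Days remaining in August: 15
After August: 40 days still to add
September 2008: 30 days, 10 remaining
October 2008 has 31 days, need 10
Result: 2008-10-10

2008-10-10


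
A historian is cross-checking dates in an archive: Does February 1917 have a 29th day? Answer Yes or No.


Year: 1917
Divisible by 4? 1917 / 4 = 479.25 -> No
Not divisible by 4, so NOT a leap year

No


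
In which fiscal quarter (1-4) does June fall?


Month: June (month 6)
Q1: January-March (months 1-3)
Q2: April-June (months 4-6)
Q3: July-September (months 7-9)
Q4: October-December (months 10-12)
Month 6 falls in Q2

2


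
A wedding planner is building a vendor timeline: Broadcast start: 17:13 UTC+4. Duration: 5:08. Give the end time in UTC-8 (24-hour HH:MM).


Start: 17:13 in UTC+4
Step 1 - add duration:
  minutes: 13 + 8 = 21
  hours: 17 + 5 + 0 = 22
  end in UTC+4: 22:21
Step 2 - convert UTC+4 -> UTC-8:
  offset difference: -8 - (4) = -12 hours
  22 + (-12) = 10 -> mod 24 = 10
Result: 10:21 in UTC-8

10:21


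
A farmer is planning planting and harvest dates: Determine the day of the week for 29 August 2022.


Date: 2022-08-29
January 1, 2022 is a Saturday
Day of year: 241
Offset from Jan 1: 240 days
240 mod 7 = 2
Result: Monday

Monday


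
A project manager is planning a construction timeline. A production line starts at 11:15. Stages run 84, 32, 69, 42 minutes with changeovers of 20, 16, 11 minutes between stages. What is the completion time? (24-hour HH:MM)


Start: 11:15 = 675 min from midnight
  after task 1 (84 min): 12:39
  after break (20 min): 12:59
  after task 2 (32 min): 13:31
  after break (16 min): 13:47
  after task 3 (69 min): 14:56
  after break (11 min): 15:07
  after task 4 (42 min): 15:49
Total elapsed: 274 minutes
End time: 15:49

15:49


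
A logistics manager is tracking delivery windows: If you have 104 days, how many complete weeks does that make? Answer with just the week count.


Total days: 104
Days per week: 7
Division: 104 / 7 = 14 remainder 6
Complete weeks: 14
Remaining days: 6

14


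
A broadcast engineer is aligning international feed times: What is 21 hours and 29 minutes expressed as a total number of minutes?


Hours: 21
Minutes: 29
Convert hours to minutes: 21 x 60 = 1260
Add remaining minutes: 1260 + 29 = 1289

1289


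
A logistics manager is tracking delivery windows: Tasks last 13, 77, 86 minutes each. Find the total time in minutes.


Durations: 13, 77, 86
Running sum: 13
+ 77 = 90
+ 86 = 176
Total duration: 176 minutes
That is 2 hours and 56 minutes

176


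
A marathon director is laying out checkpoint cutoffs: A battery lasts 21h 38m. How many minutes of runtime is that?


Hours: 21
Extra minutes: 38
Minutes per hour: 60
Hours to minutes: 21 x 60 = 1260
Total: 1260 + 38 = 1298

1298


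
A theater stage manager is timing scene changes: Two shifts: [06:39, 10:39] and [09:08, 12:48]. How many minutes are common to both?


Interval A: [399, 639] minutes from midnight
Interval B: [548, 768] minutes from midnight
Overlap start = max(399, 548) = 548
Overlap end = min(639, 768) = 639
Overlap = 639 - 548 = 91 minutes

91


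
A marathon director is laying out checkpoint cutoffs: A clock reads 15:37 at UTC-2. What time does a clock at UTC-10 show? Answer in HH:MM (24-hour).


Local time: 15:37 at UTC-2 (offset -2h)
Target zone: UTC-10 (offset -10h)
Difference: -10 - (-2) = -8 hours
Calculation: 15 + (-8) = 7
Result: 07:37

07:37


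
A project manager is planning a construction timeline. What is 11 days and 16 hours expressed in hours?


Days: 11
Extra hours: 16
Hours per day: 24
Days to hours: 11 x 24 = 264
Total: 264 + 16 = 280

280


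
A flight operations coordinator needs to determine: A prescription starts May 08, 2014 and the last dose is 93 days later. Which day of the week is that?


Start: 2014-05-08 (Thursday)
Step 1 - find target date: add 93 days
  2014-05-08 + 93 days = 2014-08-09
Step 2 - day of week:
  93 mod 7 = 2
  Thursday + 2 days -> Saturday
Result: Saturday (2014-08-09)

Saturday


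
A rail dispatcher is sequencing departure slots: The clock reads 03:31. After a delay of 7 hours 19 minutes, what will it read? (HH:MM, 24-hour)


Start time: 03:31
Adding: 7 hours 19 minutes
Minutes: 31 + 19 = 50
Hours: 3 + 7 + 0 = 10
Result: 10:50

10:50


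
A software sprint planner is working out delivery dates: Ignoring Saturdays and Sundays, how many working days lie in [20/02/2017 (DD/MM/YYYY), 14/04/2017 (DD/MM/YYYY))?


Start: 2017-02-20 (Monday)
End (exclusive): 2017-04-14 (Friday)
Total calendar days: 53
Full weeks: 53 // 7 = 7 -> 35 weekdays
Remaining 4 days starting on Monday:
  Mon(w), Tue(w), Wed(w), Thu(w) -> 4 weekdays
Total business days: 35 + 4 = 39

39


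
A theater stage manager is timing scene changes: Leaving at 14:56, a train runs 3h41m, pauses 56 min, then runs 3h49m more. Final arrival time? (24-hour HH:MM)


Depart: 14:56
Leg 1: +221 min -> 18:37
Layover: +56 min -> 19:33
Leg 2: +229 min -> 23:22
Total travel: 506 minutes = 8h 26m
Arrival: 23:22

23:22


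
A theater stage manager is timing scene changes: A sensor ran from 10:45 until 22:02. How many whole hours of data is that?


Start: 10:45
End: 22:02
Hour difference: 22 - 10 = 12 hours
Minute difference: 2 - 45 = -43 minutes
Total minutes: 677
Complete hours: 677 / 60 = 11 (remainder 17)

11


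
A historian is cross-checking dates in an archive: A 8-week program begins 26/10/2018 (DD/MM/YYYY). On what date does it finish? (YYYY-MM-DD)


Start: 2018-10-26
Weeks to add: 8
Convert to days: 8 x 7 = 56 days
Add 56 days to 2018-10-26
Result: 2018-12-21

2018-12-21


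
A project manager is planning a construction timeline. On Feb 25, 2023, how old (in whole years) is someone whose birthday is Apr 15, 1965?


Birth: 1965-04-15
Reference: 2023-02-25
Year difference: 2023 - 1965 = 58
Has birthday (04-15) occurred by 02-25? No
Birthday not yet reached this year -> subtract 1
Age in full years: 57

57


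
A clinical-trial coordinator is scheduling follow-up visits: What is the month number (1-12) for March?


Calendar month order:
2. February
3. March <--
4. April
March is month number 3

3


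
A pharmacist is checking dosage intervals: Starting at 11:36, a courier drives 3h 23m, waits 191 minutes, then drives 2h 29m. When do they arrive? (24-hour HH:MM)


Depart: 11:36
Leg 1: +203 min -> 14:59
Layover: +191 min -> 18:10
Leg 2: +149 min -> 20:39
Total travel: 543 minutes = 9h 3m
Arrival: 20:39

20:39


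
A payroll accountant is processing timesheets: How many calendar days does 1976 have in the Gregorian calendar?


Year: 1976
Check leap year rules:
Divisible by 4? Yes
Divisible by 100? No
1976 is a leap year
Days: 366

366


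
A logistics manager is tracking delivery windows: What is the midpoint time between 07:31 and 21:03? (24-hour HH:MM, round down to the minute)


Start time: 07:31 = 451 minutes from midnight
End time: 21:03 = 1263 minutes from midnight
Sum: 451 + 1263 = 1714
Midpoint: 1714 / 2 = 857 minutes
Convert: 857 / 60 = 14 hours, 17 minutes
Result: 14:17

14:17


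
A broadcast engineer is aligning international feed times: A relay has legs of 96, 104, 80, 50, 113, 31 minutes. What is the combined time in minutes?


Durations: 96, 104, 80, 50, 113, 31
Running sum: 96
+ 104 = 200
+ 80 = 280
+ 50 = 330
+ 113 = 443
+ 31 = 474
Total duration: 474 minutes
That is 7 hours and 54 minutes

474


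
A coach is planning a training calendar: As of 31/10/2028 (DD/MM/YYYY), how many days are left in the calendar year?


Start: October 31, 2028
End: December 31, 2028
Days left in October: 0
November: 30
December: 31
Sum of remaining months: 61
Total: 0 + 61 = 61

61


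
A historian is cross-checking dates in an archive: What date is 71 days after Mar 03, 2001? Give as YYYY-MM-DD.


Start: 2001-03-03
Adding 71 days
Days remaining in March: 28
After March: 43 days still to add
April 2001: 30 days, 13 remaining
May 2001 has 31 days, need 13
Result: 2001-05-13

2001-05-13


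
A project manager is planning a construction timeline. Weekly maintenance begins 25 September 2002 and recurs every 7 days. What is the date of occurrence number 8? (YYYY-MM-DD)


First occurrence: 2002-09-25 (occurrence 1)
Each occurrence is 7 days after the previous.
Occurrence 8 is 7 weeks after the first.
7 weeks = 49 days
2002-09-25 + 49 days = 2002-11-13

2002-11-13


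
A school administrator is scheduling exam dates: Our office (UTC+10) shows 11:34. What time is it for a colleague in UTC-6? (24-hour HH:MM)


Local time: 11:34 at UTC+10 (offset 10h)
Target zone: UTC-6 (offset -6h)
Difference: -6 - (10) = -16 hours
Calculation: 11 + (-16) = -5
Wraparound: (-5) mod 24 = 19
Result: 19:34

19:34


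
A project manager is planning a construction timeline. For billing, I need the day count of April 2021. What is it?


Month: April
Year: 2021
April is a 30-day month
Total: 30 days

30


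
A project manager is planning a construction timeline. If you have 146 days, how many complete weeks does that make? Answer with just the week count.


Total days: 146
Days per week: 7
Division: 146 / 7 = 20 remainder 6
Complete weeks: 20
Remaining days: 6

20


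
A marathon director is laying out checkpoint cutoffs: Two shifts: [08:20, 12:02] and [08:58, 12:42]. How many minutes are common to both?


Interval A: [500, 722] minutes from midnight
Interval B: [538, 762] minutes from midnight
Overlap start = max(500, 538) = 538
Overlap end = min(722, 762) = 722
Overlap = 722 - 538 = 184 minutes

184


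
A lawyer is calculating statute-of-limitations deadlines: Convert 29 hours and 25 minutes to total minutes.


Hours: 29
Extra minutes: 25
Minutes per hour: 60
Hours to minutes: 29 x 60 = 1740
Total: 1740 + 25 = 1765

1765


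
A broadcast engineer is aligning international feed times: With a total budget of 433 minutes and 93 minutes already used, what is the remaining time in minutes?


Total budget: 433 minutes
Time used: 93 minutes
Remaining: 433 - 93 = 340 minutes
Percent used: 21.5%
Percent remaining: 78.5%

340


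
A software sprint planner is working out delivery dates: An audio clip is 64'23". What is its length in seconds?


Minutes: 64
Seconds: 23
Convert minutes to seconds: 64 x 60 = 3840
Add remaining seconds: 3840 + 23 = 3863

3863


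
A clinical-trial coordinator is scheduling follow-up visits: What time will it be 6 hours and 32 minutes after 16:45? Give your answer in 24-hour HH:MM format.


Start time: 16:45
Adding: 6 hours 32 minutes
Minutes: 45 + 32 = 77
Minute overflow: 77 >= 60, so carry 1 hour, minutes = 17
Hours: 16 + 6 + 1 = 23
Result: 23:17

23:17


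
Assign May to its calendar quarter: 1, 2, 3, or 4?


Month: May (month 5)
Q1: January-March (months 1-3)
Q2: April-June (months 4-6)
Q3: July-September (months 7-9)
Q4: October-December (months 10-12)
Month 5 falls in Q2

2


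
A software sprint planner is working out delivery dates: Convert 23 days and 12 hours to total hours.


Days: 23
Extra hours: 12
Hours per day: 24
Days to hours: 23 x 24 = 552
Total: 552 + 12 = 564

564


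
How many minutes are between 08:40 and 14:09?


Start time: 08:40 = 520 minutes from midnight
End time: 14:09 = 849 minutes from midnight
Difference: 849 - 520 = 329 minutes
That is 5 hours and 29 minutes

329


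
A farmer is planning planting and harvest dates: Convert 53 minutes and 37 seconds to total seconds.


Minutes: 53
Extra seconds: 37
Seconds per minute: 60
Minutes to seconds: 53 x 60 = 3180
Total: 3180 + 37 = 3217

3217


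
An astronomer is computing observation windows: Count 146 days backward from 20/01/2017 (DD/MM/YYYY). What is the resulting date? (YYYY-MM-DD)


Start: 2017-01-20
Subtracting 146 days
Days already passed in January: 20
After going back through January: 126 more days to subtract
December 2016: 31 days, 95 remaining
November 2016: 30 days, 65 remaining
October 2016: 31 days, 34 remaining
September 2016: 30 days, 4 remaining
Result: 2016-08-27

2016-08-27


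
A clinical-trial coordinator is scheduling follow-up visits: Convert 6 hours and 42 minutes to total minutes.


Hours: 6
Minutes: 42
Convert hours to minutes: 6 x 60 = 360
Add remaining minutes: 360 + 42 = 402

402


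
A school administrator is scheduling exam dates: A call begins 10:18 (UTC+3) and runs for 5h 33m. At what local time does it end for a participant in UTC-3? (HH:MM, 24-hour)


Start: 10:18 in UTC+3
Step 1 - add duration:
  minutes: 18 + 33 = 51
  hours: 10 + 5 + 0 = 15
  end in UTC+3: 15:51
Step 2 - convert UTC+3 -> UTC-3:
  offset difference: -3 - (3) = -6 hours
  15 + (-6) = 9 -> mod 24 = 9
Result: 09:51 in UTC-3

09:51


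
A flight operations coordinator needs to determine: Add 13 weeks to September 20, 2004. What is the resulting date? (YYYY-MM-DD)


Start: 2004-09-20
Weeks to add: 13
Convert to days: 13 x 7 = 91 days
Add 91 days to 2004-09-20
Result: 2004-12-20

2004-12-20
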